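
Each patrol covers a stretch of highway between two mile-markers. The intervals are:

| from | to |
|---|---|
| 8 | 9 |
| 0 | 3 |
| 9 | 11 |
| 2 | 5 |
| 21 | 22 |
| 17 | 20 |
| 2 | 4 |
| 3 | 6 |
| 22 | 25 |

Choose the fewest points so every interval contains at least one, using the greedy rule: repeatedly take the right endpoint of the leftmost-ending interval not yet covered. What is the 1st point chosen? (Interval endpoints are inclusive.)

By right end: [0,3]  [2,4]  [2,5]  [3,6]  [8,9]  [9,11]  [17,20]  [21,22]  [22,25]
[0,3] uncovered → point at 3; [8,9] uncovered → point at 9; [17,20] uncovered → point at 20; [21,22] uncovered → point at 22.
Points: 3, 9, 20, 22 (4 total).

3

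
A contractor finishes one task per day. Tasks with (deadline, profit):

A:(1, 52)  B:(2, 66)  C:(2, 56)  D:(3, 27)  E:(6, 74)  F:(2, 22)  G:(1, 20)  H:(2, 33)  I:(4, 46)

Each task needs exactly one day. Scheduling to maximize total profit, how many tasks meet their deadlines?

5

Profit order: E=74 B=66 C=56 A=52 I=46 H=33 D=27 F=22 G=20
Assign: E→slot 6, B→slot 2, C→slot 1, A skipped, I→slot 4, H skipped, D→slot 3, F skipped, G skipped.
Slots: [1:C] [2:B] [3:D] [4:I] [6:E]
5 of 9 scheduled.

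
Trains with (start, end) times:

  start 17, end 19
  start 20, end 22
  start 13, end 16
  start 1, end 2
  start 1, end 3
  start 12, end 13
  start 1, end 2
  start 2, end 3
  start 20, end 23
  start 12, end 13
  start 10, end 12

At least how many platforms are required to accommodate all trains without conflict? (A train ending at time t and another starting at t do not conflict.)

3

The answer is the maximum number of intervals overlapping at any instant.
Events (time:±→running): 1:+→1 1:+→2 1:+→3 … peak 3.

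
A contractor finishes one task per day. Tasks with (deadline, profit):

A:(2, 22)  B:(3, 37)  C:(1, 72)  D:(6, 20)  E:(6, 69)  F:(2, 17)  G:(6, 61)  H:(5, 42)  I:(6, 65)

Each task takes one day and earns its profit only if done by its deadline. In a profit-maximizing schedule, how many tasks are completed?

6

Sort by profit descending; place each in the latest free slot ≤ its deadline.
Profit order: C=72 E=69 I=65 G=61 H=42 B=37 A=22 D=20 F=17
Assign: C→slot 1, E→slot 6, I→slot 5, G→slot 4, H→slot 3, B→slot 2, A skipped, D skipped, F skipped.
Slots: [1:C] [2:B] [3:H] [4:G] [5:I] [6:E]
6 of 9 scheduled.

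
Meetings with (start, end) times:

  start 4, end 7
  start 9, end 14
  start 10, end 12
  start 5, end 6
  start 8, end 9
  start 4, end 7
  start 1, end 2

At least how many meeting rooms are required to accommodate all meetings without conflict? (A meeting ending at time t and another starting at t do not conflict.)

Count concurrent intervals with a sweep; the peak is the room count.
starts: [1, 4, 4, 5, 8, 9, 10]
ends:   [2, 6, 7, 7, 9, 12, 14]
s1→1 e2→0 s4→1 s4→2 s5→3  — peak 3.

3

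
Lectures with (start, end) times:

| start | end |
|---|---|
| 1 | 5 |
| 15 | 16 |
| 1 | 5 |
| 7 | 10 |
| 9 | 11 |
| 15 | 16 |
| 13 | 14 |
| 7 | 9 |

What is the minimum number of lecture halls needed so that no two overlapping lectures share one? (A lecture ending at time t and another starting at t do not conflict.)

Count concurrent intervals with a sweep; the peak is the room count.
Events (time:±→running): 1:+→1 1:+→2 … peak 2.

2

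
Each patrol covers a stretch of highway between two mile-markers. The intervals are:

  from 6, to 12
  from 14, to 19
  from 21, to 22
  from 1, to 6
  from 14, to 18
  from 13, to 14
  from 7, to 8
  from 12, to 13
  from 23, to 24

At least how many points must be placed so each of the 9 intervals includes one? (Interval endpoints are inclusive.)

6

Process intervals by earliest right end; each time one isn't hit yet, stab at its right endpoint.
Sorted: [1,6] [7,8] [6,12] [12,13] [13,14] [14,18] [14,19] [21,22] [23,24]
{[1,6]} hit by 6; {[7,8],[6,12]} hit by 8; {[12,13],[13,14]} hit by 13; {[14,18],[14,19]} hit by 18; {[21,22]} hit by 22; {[23,24]} hit by 24.
Points: 6, 8, 13, 18, 22, 24 (6 total).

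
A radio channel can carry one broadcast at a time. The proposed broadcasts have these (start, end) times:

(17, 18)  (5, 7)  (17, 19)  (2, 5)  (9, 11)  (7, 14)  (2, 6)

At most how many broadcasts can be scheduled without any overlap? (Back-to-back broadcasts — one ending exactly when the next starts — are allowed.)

Order by finish time; keep every interval that doesn't clash with the previous kept one.
By end time: (2,5), (2,6), (5,7), (9,11), (7,14), (17,18), (17,19).
Pick (2,5); next start ≥ 5 → (5,7); next start ≥ 7 → (9,11); next start ≥ 11 → (17,18).
Selected 4 broadcasts.

4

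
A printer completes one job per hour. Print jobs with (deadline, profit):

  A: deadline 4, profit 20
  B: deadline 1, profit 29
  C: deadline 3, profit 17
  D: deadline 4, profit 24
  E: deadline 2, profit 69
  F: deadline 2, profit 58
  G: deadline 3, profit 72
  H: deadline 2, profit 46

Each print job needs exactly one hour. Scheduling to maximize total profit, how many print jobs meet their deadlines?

4

Take jobs in profit order; each goes to the latest open slot no later than its deadline.
Profit order: G=72 E=69 F=58 H=46 B=29 D=24 A=20 C=17
Assign: G→slot 3, E→slot 2, F→slot 1, H skipped, B skipped, D→slot 4, A skipped, C skipped.
Slots: [1:F] [2:E] [3:G] [4:D]
4 of 8 scheduled.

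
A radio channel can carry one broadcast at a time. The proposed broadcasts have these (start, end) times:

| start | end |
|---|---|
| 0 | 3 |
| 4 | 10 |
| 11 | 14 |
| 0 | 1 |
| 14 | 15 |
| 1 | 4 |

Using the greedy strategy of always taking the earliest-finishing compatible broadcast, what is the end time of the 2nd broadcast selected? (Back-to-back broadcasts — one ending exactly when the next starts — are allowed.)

By end time: (0,1), (0,3), (1,4), (4,10), (11,14), (14,15).
Pick (0,1); next start ≥ 1 → (1,4); next start ≥ 4 → (4,10); next start ≥ 10 → (11,14); next start ≥ 14 → (14,15).
Selected: (0,1) (1,4) (4,10) (11,14) (14,15)

4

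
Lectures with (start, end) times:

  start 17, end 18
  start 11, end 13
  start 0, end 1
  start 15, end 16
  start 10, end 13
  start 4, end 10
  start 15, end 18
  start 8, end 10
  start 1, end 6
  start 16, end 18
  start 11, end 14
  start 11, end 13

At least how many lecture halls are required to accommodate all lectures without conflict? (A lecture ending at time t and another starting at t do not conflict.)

4

Events (time:±→running): 0:+→1 1:-→0 1:+→1 4:+→2 6:-→1 8:+→2 10:-→1 10:-→0 10:+→1 11:+→2 11:+→3 11:+→4 … peak 4.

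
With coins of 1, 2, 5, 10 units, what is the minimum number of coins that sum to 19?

4

19 − 1×10→9 − 1×5→4 − 2×2→0
Total coins = 1 + 1 + 2 = 4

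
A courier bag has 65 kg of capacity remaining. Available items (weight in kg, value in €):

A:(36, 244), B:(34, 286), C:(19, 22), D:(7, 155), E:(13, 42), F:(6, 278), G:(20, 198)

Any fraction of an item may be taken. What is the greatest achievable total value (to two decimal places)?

Sort by value per unit weight and fill in that order.
Ratios (sorted): F 46.33, D 22.14, G 9.90, B 8.41, A 6.78, E 3.23, C 1.16
take F (6 @ 278); take D (7 @ 155); take G (20 @ 198); take 32/34 of B → 269.18. Capacity used 65/65.
Total value = 900.18

900.18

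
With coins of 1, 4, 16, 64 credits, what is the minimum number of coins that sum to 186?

Use the largest denomination that fits, subtract, and repeat.
186 − 2×64→58 − 3×16→10 − 2×4→2 − 2×1→0
Total coins = 2 + 3 + 2 + 2 = 9

9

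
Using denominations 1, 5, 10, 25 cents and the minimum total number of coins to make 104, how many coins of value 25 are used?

104 = 4×25 + 4×1
Count of 25: 4

4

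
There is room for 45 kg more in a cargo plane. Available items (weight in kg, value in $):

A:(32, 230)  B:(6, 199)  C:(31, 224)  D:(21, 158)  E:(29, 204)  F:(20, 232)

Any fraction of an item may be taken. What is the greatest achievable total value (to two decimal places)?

Ratios (sorted): B 33.17, F 11.60, D 7.52, C 7.23, A 7.19, E 7.03
take B (6 @ 199); take F (20 @ 232); take 19/21 of D → 142.95. Capacity used 45/45.
Total value = 573.95

573.95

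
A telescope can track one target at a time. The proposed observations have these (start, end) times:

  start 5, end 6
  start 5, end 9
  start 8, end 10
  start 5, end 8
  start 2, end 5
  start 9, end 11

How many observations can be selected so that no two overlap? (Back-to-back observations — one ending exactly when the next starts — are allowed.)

By end time: (2,5), (5,6), (5,8), (5,9), (8,10), (9,11).
Pick (2,5); next start ≥ 5 → (5,6); next start ≥ 6 → (8,10).
Selected 3 observations.

3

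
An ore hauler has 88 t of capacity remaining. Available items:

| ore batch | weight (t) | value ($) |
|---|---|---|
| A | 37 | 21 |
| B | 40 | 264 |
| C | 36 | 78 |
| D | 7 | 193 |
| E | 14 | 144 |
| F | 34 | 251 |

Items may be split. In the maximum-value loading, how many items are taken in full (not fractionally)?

3

Sort by value per unit weight and fill in that order.
Ratios (sorted): D 27.57, E 10.29, F 7.38, B 6.60, C 2.17, A 0.57
take D (7 @ 193); take E (14 @ 144); take F (34 @ 251); take 33/40 of B → 217.80. Capacity used 88/88.
3 item(s) taken whole; one partial (take 33/40 of B).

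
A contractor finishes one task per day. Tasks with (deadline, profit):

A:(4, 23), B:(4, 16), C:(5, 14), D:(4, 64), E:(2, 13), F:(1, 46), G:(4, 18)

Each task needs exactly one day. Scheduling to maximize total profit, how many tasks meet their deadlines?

Sort by profit descending; place each in the latest free slot ≤ its deadline.
Profit order: D=64 F=46 A=23 G=18 B=16 C=14 E=13
Assign: D→slot 4, F→slot 1, A→slot 3, G→slot 2, B skipped, C→slot 5, E skipped.
Slots: [1:F] [2:G] [3:A] [4:D] [5:C]
5 of 7 scheduled.

5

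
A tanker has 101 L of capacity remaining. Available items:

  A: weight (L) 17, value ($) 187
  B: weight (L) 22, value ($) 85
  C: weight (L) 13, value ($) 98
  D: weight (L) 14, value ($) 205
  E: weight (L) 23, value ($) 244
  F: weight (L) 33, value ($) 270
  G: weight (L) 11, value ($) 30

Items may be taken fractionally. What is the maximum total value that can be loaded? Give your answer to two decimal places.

1007.86

Ratios (sorted): D 14.64, A 11.00, E 10.61, F 8.18, C 7.54, B 3.86, G 2.73
take D (14 @ 205); take A (17 @ 187); take E (23 @ 244); take F (33 @ 270); take C (13 @ 98); take 1/22 of B → 3.86. Capacity used 101/101.
Total value = 1007.86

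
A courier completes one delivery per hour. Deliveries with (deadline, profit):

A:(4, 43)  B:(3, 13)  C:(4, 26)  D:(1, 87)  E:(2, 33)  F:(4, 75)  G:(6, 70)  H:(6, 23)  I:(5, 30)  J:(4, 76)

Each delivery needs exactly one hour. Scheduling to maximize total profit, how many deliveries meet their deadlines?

6

Sort by profit descending; place each in the latest free slot ≤ its deadline.
By profit: D(d1,87), J(d4,76), F(d4,75), G(d6,70), A(d4,43), E(d2,33), I(d5,30), C(d4,26), H(d6,23), B(d3,13)
D→slot 1; J→slot 4; F→slot 3; G→slot 6; A→slot 2; E skipped; I→slot 5; C skipped; H skipped; B skipped.
6 of 10 scheduled.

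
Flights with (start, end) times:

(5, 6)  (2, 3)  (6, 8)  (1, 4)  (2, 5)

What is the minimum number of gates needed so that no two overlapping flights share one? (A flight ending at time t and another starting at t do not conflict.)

starts: [1, 2, 2, 5, 6]
ends:   [3, 4, 5, 6, 8]
s1→1 s2→2 s2→3  — peak 3.

3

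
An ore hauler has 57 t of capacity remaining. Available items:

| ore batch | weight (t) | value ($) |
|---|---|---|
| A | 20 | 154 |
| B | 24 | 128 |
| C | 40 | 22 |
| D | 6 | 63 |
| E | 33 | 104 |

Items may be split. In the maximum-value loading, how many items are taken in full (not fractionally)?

Ratios (sorted): D 10.50, A 7.70, B 5.33, E 3.15, C 0.55
take D (6 @ 63); take A (20 @ 154); take B (24 @ 128); take 7/33 of E → 22.06. Capacity used 57/57.
3 item(s) taken whole; one partial (take 7/33 of E).

3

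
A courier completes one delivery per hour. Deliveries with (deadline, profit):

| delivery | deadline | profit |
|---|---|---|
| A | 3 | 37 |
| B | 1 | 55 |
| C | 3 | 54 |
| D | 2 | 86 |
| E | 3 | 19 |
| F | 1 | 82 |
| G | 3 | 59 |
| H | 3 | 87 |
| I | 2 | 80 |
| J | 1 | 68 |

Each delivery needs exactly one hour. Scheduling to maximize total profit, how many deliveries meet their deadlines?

3

Sort by profit descending; place each in the latest free slot ≤ its deadline.
Profit order: H=87 D=86 F=82 I=80 J=68 G=59 B=55 C=54 A=37 E=19
Assign: H→slot 3, D→slot 2, F→slot 1, I skipped, J skipped, G skipped, B skipped, C skipped, A skipped, E skipped.
Slots: [1:F] [2:D] [3:H]
3 of 10 scheduled.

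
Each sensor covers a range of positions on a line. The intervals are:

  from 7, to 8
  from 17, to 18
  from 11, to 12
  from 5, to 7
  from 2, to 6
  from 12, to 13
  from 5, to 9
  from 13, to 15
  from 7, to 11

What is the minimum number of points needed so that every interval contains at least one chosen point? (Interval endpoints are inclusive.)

Sort by right endpoint; whenever an interval is uncovered, place a point at its right end.
Sorted: [2,6] [5,7] [7,8] [5,9] [7,11] [11,12] [12,13] [13,15] [17,18]
{[2,6],[5,7]} hit by 6; {[7,8],[5,9],[7,11]} hit by 8; {[11,12],[12,13]} hit by 12; {[13,15]} hit by 15; {[17,18]} hit by 18.
Points: 6, 8, 12, 15, 18 (5 total).

5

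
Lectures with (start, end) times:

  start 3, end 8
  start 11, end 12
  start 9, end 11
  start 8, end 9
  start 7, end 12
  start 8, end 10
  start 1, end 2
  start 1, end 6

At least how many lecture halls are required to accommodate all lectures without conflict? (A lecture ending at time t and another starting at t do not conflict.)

Count concurrent intervals with a sweep; the peak is the room count.
starts: [1, 1, 3, 7, 8, 8, 9, 11]
ends:   [2, 6, 8, 9, 10, 11, 12, 12]
s1→1 s1→2 e2→1 s3→2 e6→1 s7→2 e8→1 s8→2 s8→3  — peak 3.

3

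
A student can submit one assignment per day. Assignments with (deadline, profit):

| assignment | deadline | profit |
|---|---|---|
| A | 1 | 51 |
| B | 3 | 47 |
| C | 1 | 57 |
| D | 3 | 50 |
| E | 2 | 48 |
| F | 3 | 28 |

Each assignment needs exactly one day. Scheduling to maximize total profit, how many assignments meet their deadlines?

Profit order: C=57 A=51 D=50 E=48 B=47 F=28
Assign: C→slot 1, A skipped, D→slot 3, E→slot 2, B skipped, F skipped.
Slots: [1:C] [2:E] [3:D]
3 of 6 scheduled.

3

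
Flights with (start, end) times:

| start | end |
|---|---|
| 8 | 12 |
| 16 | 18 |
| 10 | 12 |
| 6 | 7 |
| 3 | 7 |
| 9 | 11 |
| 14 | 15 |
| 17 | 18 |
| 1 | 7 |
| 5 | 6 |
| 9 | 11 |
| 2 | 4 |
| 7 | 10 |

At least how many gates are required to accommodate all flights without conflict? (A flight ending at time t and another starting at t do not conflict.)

4

Count concurrent intervals with a sweep; the peak is the room count.
Events (time:±→running): 1:+→1 2:+→2 3:+→3 4:-→2 5:+→3 6:-→2 6:+→3 7:-→2 7:-→1 7:-→0 7:+→1 8:+→2 9:+→3 9:+→4 … peak 4.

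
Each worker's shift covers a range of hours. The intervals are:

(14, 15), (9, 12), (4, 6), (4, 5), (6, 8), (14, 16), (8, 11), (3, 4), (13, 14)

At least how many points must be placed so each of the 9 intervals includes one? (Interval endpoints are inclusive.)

4

Sort by right endpoint; whenever an interval is uncovered, place a point at its right end.
Sorted: [3,4] [4,5] [4,6] [6,8] [8,11] [9,12] [13,14] [14,15] [14,16]
{[3,4],[4,5],[4,6]} hit by 4; {[6,8],[8,11]} hit by 8; {[9,12]} hit by 12; {[13,14],[14,15],[14,16]} hit by 14.
Points: 4, 8, 12, 14 (4 total).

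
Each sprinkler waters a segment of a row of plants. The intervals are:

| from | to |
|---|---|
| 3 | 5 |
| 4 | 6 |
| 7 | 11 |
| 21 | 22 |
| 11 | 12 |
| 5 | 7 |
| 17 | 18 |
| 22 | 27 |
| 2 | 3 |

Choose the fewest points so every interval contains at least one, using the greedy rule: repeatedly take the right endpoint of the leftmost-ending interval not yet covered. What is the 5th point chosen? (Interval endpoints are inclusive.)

22

Sort by right endpoint; whenever an interval is uncovered, place a point at its right end.
Sorted: [2,3] [3,5] [4,6] [5,7] [7,11] [11,12] [17,18] [21,22] [22,27]
{[2,3],[3,5]} hit by 3; {[4,6],[5,7]} hit by 6; {[7,11],[11,12]} hit by 11; {[17,18]} hit by 18; {[21,22],[22,27]} hit by 22.
Points: 3, 6, 11, 18, 22 (5 total).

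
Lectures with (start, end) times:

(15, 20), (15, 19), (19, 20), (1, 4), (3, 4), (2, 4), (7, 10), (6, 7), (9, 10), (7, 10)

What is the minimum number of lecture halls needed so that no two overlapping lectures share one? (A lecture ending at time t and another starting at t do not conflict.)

Count concurrent intervals with a sweep; the peak is the room count.
starts: [1, 2, 3, 6, 7, 7, 9, 15, 15, 19]
ends:   [4, 4, 4, 7, 10, 10, 10, 19, 20, 20]
s1→1 s2→2 s3→3  — peak 3.

3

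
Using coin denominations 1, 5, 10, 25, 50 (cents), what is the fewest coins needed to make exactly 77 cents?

4

Greedy: take as many of the largest coin as possible, then repeat with the remainder.
77 = 1×50 + 1×25 + 2×1
Total coins = 1 + 1 + 2 = 4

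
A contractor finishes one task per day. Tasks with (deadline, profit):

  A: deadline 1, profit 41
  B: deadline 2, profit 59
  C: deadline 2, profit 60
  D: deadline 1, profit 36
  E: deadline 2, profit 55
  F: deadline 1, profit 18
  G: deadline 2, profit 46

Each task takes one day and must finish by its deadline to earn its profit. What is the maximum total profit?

119

By profit: C(d2,60), B(d2,59), E(d2,55), G(d2,46), A(d1,41), D(d1,36), F(d1,18)
C→slot 2; B→slot 1; E skipped; G skipped; A skipped; D skipped; F skipped.
Profit = 59 + 60 = 119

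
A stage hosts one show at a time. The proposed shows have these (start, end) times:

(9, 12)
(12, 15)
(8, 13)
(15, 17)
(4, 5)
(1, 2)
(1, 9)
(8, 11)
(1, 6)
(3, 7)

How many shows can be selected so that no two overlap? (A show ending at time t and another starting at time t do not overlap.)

Sorted by end: (1,2)  (4,5)  (1,6)  (3,7)  (1,9)  (8,11)  (9,12)  (8,13)  (12,15)  (15,17)
take (1,2); take (4,5); skip (1,9); take (8,11); take (12,15); take (15,17).
Selected 5 shows.

5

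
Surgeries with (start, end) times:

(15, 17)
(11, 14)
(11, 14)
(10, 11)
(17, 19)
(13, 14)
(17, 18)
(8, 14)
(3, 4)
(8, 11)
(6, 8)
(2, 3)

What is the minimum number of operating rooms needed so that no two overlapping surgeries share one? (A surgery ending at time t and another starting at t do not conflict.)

Count concurrent intervals with a sweep; the peak is the room count.
starts: [2, 3, 6, 8, 8, 10, 11, 11, 13, 15, 17, 17]
ends:   [3, 4, 8, 11, 11, 14, 14, 14, 14, 17, 18, 19]
s2→1 e3→0 s3→1 e4→0 s6→1 e8→0 s8→1 s8→2 s10→3 e11→2 e11→1 s11→2 s11→3 s13→4  — peak 4.

4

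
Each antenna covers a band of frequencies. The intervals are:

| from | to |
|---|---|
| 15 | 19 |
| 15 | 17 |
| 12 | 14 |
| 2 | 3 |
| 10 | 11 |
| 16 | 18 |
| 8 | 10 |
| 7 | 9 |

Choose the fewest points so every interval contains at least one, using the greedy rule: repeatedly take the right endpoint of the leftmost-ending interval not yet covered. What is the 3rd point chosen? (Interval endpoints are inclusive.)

Sort by right endpoint; whenever an interval is uncovered, place a point at its right end.
By right end: [2,3]  [7,9]  [8,10]  [10,11]  [12,14]  [15,17]  [16,18]  [15,19]
[2,3] uncovered → point at 3; [7,9] uncovered → point at 9; [10,11] uncovered → point at 11; [12,14] uncovered → point at 14; [15,17] uncovered → point at 17.
Points: 3, 9, 11, 14, 17 (5 total).

11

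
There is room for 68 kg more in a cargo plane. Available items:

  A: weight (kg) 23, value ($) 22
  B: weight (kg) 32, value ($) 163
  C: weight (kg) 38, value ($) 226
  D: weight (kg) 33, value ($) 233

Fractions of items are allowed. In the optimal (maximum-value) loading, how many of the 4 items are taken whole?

1

Ratios (sorted): D 7.06, C 5.95, B 5.09, A 0.96
take D (33 @ 233); take 35/38 of C → 208.16. Capacity used 68/68.
1 item(s) taken whole; one partial (take 35/38 of C).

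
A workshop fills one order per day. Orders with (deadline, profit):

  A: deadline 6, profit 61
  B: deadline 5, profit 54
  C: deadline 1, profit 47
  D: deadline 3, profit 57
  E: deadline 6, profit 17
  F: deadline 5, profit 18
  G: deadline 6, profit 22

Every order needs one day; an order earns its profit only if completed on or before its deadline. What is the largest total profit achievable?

Profit order: A=61 D=57 B=54 C=47 G=22 F=18 E=17
Assign: A→slot 6, D→slot 3, B→slot 5, C→slot 1, G→slot 4, F→slot 2, E skipped.
Slots: [1:C] [2:F] [3:D] [4:G] [5:B] [6:A]
Profit = 47 + 18 + 57 + 22 + 54 + 61 = 259

259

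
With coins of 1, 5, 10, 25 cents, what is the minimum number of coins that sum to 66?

5

Greedy: take as many of the largest coin as possible, then repeat with the remainder.
66 = 2×25 + 1×10 + 1×5 + 1×1
Total coins = 2 + 1 + 1 + 1 = 5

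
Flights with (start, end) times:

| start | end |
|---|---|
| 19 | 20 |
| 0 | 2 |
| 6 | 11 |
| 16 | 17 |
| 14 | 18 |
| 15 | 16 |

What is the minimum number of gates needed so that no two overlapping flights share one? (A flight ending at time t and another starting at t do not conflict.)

Count concurrent intervals with a sweep; the peak is the room count.
starts: [0, 6, 14, 15, 16, 19]
ends:   [2, 11, 16, 17, 18, 20]
s0→1 e2→0 s6→1 e11→0 s14→1 s15→2  — peak 2.

2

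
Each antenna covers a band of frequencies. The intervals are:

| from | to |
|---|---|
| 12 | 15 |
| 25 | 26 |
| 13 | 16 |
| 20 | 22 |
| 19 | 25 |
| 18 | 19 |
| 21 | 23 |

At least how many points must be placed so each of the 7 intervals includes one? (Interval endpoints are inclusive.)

Sorted: [12,15] [13,16] [18,19] [20,22] [21,23] [19,25] [25,26]
{[12,15],[13,16]} hit by 15; {[18,19]} hit by 19; {[20,22],[21,23],[19,25]} hit by 22; {[25,26]} hit by 26.
Points: 15, 19, 22, 26 (4 total).

4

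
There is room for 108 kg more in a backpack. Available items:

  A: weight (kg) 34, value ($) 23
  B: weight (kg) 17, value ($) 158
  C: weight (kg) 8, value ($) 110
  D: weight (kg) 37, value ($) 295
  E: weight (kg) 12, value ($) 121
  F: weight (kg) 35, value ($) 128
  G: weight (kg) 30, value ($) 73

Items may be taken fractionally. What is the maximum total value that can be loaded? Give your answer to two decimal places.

Greedy by value/weight ratio, highest first.
Ratios (sorted): C 13.75, E 10.08, B 9.29, D 7.97, F 3.66, G 2.43, A 0.68
take C (8 @ 110); take E (12 @ 121); take B (17 @ 158); take D (37 @ 295); take 34/35 of F → 124.34. Capacity used 108/108.
Total value = 808.34

808.34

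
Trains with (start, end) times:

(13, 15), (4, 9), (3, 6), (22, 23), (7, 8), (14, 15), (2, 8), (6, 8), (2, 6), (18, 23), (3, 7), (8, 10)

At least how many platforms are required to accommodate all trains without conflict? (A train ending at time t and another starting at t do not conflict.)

5

The answer is the maximum number of intervals overlapping at any instant.
Events (time:±→running): 2:+→1 2:+→2 3:+→3 3:+→4 4:+→5 … peak 5.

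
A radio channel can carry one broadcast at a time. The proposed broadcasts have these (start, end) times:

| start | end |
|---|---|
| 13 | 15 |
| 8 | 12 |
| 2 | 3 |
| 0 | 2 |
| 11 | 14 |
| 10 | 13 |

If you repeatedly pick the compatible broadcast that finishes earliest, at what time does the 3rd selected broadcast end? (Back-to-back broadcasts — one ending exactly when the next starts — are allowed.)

12

Sorted by end: (0,2)  (2,3)  (8,12)  (10,13)  (11,14)  (13,15)
take (0,2); take (2,3); take (8,12); skip (10,13); skip (11,14); take (13,15).
Selected: (0,2) (2,3) (8,12) (13,15)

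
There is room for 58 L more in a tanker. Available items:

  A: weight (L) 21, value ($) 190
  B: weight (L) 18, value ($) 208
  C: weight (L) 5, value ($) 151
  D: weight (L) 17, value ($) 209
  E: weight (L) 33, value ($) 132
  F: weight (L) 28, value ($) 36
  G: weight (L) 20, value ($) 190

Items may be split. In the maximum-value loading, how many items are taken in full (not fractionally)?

Greedy by value/weight ratio, highest first.
Order: C (151/5=30.20) > D (209/17=12.29) > B (208/18=11.56) > G (190/20=9.50) > A (190/21=9.05) > E (132/33=4.00) > F (36/28=1.29)
Fill: take C (5 @ 151) → take D (17 @ 209) → take B (18 @ 208) → take 18/20 of G → 171.00; 58/58 used.
3 item(s) taken whole; one partial (take 18/20 of G).

3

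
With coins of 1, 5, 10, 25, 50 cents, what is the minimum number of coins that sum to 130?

130 − 2×50→30 − 1×25→5 − 1×5→0
Total coins = 2 + 1 + 1 = 4

4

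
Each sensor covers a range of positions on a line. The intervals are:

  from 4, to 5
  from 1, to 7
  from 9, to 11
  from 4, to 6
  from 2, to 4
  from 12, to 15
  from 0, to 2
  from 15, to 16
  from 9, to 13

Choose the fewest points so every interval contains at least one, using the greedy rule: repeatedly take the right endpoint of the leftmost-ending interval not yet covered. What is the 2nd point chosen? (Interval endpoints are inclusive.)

5

Sorted: [0,2] [2,4] [4,5] [4,6] [1,7] [9,11] [9,13] [12,15] [15,16]
{[0,2],[2,4]} hit by 2; {[4,5],[4,6],[1,7]} hit by 5; {[9,11],[9,13]} hit by 11; {[12,15],[15,16]} hit by 15.
Points: 2, 5, 11, 15 (4 total).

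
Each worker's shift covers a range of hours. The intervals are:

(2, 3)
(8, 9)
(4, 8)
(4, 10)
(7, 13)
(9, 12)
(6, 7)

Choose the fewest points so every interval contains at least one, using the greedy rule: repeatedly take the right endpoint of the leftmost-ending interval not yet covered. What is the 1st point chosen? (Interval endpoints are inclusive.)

3

Sort by right endpoint; whenever an interval is uncovered, place a point at its right end.
Sorted: [2,3] [6,7] [4,8] [8,9] [4,10] [9,12] [7,13]
{[2,3]} hit by 3; {[6,7],[4,8]} hit by 7; {[8,9],[4,10],[9,12],[7,13]} hit by 9.
Points: 3, 7, 9 (3 total).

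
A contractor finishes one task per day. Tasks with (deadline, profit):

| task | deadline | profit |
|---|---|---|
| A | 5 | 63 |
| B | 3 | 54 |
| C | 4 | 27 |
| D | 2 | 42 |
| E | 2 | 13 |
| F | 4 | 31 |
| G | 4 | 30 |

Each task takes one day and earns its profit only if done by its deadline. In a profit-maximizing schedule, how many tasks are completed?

Profit order: A=63 B=54 D=42 F=31 G=30 C=27 E=13
Assign: A→slot 5, B→slot 3, D→slot 2, F→slot 4, G→slot 1, C skipped, E skipped.
Slots: [1:G] [2:D] [3:B] [4:F] [5:A]
5 of 7 scheduled.

5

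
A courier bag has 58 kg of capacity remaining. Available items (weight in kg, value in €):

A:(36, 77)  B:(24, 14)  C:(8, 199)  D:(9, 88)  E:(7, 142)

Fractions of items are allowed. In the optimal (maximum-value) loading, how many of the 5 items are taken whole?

Sort by value per unit weight and fill in that order.
Order: C (199/8=24.88) > E (142/7=20.29) > D (88/9=9.78) > A (77/36=2.14) > B (14/24=0.58)
Fill: take C (8 @ 199) → take E (7 @ 142) → take D (9 @ 88) → take 34/36 of A → 72.72; 58/58 used.
3 item(s) taken whole; one partial (take 34/36 of A).

3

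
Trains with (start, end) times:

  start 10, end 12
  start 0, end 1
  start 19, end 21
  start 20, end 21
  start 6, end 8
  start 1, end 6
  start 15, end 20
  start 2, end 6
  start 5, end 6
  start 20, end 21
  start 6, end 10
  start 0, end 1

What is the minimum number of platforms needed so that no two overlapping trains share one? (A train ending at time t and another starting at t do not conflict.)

3

The answer is the maximum number of intervals overlapping at any instant.
starts: [0, 0, 1, 2, 5, 6, 6, 10, 15, 19, 20, 20]
ends:   [1, 1, 6, 6, 6, 8, 10, 12, 20, 21, 21, 21]
s0→1 s0→2 e1→1 e1→0 s1→1 s2→2 s5→3  — peak 3.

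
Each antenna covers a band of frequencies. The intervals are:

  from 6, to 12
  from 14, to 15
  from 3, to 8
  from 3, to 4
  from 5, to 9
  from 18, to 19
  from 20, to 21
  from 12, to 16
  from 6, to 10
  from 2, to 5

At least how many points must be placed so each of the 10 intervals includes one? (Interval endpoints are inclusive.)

5

Sort by right endpoint; whenever an interval is uncovered, place a point at its right end.
By right end: [3,4]  [2,5]  [3,8]  [5,9]  [6,10]  [6,12]  [14,15]  [12,16]  [18,19]  [20,21]
[3,4] uncovered → point at 4; [5,9] uncovered → point at 9; [14,15] uncovered → point at 15; [18,19] uncovered → point at 19; [20,21] uncovered → point at 21.
Points: 4, 9, 15, 19, 21 (5 total).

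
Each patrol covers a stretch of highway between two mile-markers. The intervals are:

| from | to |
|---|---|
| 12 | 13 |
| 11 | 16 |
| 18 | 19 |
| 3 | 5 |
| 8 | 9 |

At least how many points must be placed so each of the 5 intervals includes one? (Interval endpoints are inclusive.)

4

Process intervals by earliest right end; each time one isn't hit yet, stab at its right endpoint.
By right end: [3,5]  [8,9]  [12,13]  [11,16]  [18,19]
[3,5] uncovered → point at 5; [8,9] uncovered → point at 9; [12,13] uncovered → point at 13; [18,19] uncovered → point at 19.
Points: 5, 9, 13, 19 (4 total).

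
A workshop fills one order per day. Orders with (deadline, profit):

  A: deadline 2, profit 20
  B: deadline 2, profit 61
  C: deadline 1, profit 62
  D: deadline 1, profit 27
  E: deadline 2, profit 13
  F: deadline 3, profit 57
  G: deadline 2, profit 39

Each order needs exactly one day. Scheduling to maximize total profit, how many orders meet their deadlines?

3

Profit order: C=62 B=61 F=57 G=39 D=27 A=20 E=13
Assign: C→slot 1, B→slot 2, F→slot 3, G skipped, D skipped, A skipped, E skipped.
Slots: [1:C] [2:B] [3:F]
3 of 7 scheduled.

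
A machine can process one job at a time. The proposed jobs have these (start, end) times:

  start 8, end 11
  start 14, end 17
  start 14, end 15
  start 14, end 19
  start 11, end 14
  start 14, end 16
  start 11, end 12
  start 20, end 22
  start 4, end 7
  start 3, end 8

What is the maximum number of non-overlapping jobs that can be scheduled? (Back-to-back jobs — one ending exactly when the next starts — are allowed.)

Sort by end time and greedily take each interval whose start is ≥ the last chosen end.
By end time: (4,7), (3,8), (8,11), (11,12), (11,14), (14,15), (14,16), (14,17), (14,19), (20,22).
Pick (4,7); next start ≥ 7 → (8,11); next start ≥ 11 → (11,12); next start ≥ 12 → (14,15); next start ≥ 15 → (20,22).
Selected 5 jobs.

5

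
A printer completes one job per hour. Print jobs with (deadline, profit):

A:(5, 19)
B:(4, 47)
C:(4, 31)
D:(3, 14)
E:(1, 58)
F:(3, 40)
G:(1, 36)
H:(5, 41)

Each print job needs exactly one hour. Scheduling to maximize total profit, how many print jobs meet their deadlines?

5

Take jobs in profit order; each goes to the latest open slot no later than its deadline.
Profit order: E=58 B=47 H=41 F=40 G=36 C=31 A=19 D=14
Assign: E→slot 1, B→slot 4, H→slot 5, F→slot 3, G skipped, C→slot 2, A skipped, D skipped.
Slots: [1:E] [2:C] [3:F] [4:B] [5:H]
5 of 8 scheduled.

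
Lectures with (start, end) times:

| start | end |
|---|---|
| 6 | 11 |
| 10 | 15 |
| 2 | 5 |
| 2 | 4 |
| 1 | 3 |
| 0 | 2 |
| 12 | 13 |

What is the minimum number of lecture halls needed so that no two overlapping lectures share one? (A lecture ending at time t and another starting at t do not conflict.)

3

The answer is the maximum number of intervals overlapping at any instant.
starts: [0, 1, 2, 2, 6, 10, 12]
ends:   [2, 3, 4, 5, 11, 13, 15]
s0→1 s1→2 e2→1 s2→2 s2→3  — peak 3.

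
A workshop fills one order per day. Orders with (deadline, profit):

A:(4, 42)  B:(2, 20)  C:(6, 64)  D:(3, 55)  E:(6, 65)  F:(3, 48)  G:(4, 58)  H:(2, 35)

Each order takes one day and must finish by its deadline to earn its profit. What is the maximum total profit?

Profit order: E=65 C=64 G=58 D=55 F=48 A=42 H=35 B=20
Assign: E→slot 6, C→slot 5, G→slot 4, D→slot 3, F→slot 2, A→slot 1, H skipped, B skipped.
Slots: [1:A] [2:F] [3:D] [4:G] [5:C] [6:E]
Profit = 42 + 48 + 55 + 58 + 64 + 65 = 332

332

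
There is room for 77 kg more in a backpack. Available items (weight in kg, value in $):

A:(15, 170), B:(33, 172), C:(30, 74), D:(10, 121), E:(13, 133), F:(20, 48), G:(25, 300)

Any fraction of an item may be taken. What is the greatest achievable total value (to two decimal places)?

Greedy by value/weight ratio, highest first.
Order: D (121/10=12.10) > G (300/25=12.00) > A (170/15=11.33) > E (133/13=10.23) > B (172/33=5.21) > C (74/30=2.47) > F (48/20=2.40)
Fill: take D (10 @ 121) → take G (25 @ 300) → take A (15 @ 170) → take E (13 @ 133) → take 14/33 of B → 72.97; 77/77 used.
Total value = 796.97

796.97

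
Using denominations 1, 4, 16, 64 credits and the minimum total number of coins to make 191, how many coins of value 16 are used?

3

Greedy: take as many of the largest coin as possible, then repeat with the remainder.
191 − 2×64→63 − 3×16→15 − 3×4→3 − 3×1→0
Count of 16: 3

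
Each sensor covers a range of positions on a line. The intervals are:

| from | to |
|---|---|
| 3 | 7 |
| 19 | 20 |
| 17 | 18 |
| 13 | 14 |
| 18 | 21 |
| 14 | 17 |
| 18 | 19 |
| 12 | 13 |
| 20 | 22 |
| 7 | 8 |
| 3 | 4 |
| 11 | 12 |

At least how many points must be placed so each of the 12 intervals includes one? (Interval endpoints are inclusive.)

6

Sort by right endpoint; whenever an interval is uncovered, place a point at its right end.
By right end: [3,4]  [3,7]  [7,8]  [11,12]  [12,13]  [13,14]  [14,17]  [17,18]  [18,19]  [19,20]  [18,21]  [20,22]
[3,4] uncovered → point at 4; [7,8] uncovered → point at 8; [11,12] uncovered → point at 12; [13,14] uncovered → point at 14; [17,18] uncovered → point at 18; [19,20] uncovered → point at 20.
Points: 4, 8, 12, 14, 18, 20 (6 total).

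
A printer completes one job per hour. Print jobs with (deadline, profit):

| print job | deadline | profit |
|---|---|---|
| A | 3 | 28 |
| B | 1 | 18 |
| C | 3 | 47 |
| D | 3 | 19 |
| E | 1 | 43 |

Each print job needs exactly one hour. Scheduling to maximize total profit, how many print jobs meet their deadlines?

3

By profit: C(d3,47), E(d1,43), A(d3,28), D(d3,19), B(d1,18)
C→slot 3; E→slot 1; A→slot 2; D skipped; B skipped.
3 of 5 scheduled.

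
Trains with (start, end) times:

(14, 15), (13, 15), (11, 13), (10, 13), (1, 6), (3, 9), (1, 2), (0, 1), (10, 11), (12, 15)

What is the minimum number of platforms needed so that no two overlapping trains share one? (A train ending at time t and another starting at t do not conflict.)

starts: [0, 1, 1, 3, 10, 10, 11, 12, 13, 14]
ends:   [1, 2, 6, 9, 11, 13, 13, 15, 15, 15]
s0→1 e1→0 s1→1 s1→2 e2→1 s3→2 e6→1 e9→0 s10→1 s10→2 e11→1 s11→2 s12→3  — peak 3.

3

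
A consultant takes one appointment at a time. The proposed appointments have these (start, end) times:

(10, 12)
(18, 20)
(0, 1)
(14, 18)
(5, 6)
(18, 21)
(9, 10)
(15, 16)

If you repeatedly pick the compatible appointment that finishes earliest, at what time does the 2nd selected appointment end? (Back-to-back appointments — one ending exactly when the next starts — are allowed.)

6

Sort by end time and greedily take each interval whose start is ≥ the last chosen end.
Sorted by end: (0,1)  (5,6)  (9,10)  (10,12)  (15,16)  (14,18)  (18,20)  (18,21)
take (0,1); take (5,6); take (9,10); take (10,12); take (15,16); skip (14,18); take (18,20).
Selected: (0,1) (5,6) (9,10) (10,12) (15,16) (18,20)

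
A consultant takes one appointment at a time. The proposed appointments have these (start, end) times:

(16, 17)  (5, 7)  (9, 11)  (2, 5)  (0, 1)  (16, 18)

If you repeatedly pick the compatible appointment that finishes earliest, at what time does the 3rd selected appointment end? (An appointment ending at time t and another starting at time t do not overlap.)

7

By end time: (0,1), (2,5), (5,7), (9,11), (16,17), (16,18).
Pick (0,1); next start ≥ 1 → (2,5); next start ≥ 5 → (5,7); next start ≥ 7 → (9,11); next start ≥ 11 → (16,17).
Selected: (0,1) (2,5) (5,7) (9,11) (16,17)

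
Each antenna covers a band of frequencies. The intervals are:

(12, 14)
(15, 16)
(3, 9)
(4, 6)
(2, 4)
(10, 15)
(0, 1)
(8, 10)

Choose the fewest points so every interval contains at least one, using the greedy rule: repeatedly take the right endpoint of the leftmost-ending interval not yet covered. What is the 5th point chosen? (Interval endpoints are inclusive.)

16

Sorted: [0,1] [2,4] [4,6] [3,9] [8,10] [12,14] [10,15] [15,16]
{[0,1]} hit by 1; {[2,4],[4,6],[3,9]} hit by 4; {[8,10]} hit by 10; {[12,14],[10,15]} hit by 14; {[15,16]} hit by 16.
Points: 1, 4, 10, 14, 16 (5 total).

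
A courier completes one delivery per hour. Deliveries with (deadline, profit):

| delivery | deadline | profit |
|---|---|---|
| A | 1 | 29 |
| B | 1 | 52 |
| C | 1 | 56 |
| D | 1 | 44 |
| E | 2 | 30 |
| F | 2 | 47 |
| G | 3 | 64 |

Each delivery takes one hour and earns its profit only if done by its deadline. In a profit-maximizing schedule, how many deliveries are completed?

Take jobs in profit order; each goes to the latest open slot no later than its deadline.
Profit order: G=64 C=56 B=52 F=47 D=44 E=30 A=29
Assign: G→slot 3, C→slot 1, B skipped, F→slot 2, D skipped, E skipped, A skipped.
Slots: [1:C] [2:F] [3:G]
3 of 7 scheduled.

3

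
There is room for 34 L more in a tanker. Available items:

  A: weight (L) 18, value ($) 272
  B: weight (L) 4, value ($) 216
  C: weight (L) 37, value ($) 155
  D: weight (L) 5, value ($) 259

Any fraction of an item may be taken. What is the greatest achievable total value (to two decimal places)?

776.32

Order: B (216/4=54.00) > D (259/5=51.80) > A (272/18=15.11) > C (155/37=4.19)
Fill: take B (4 @ 216) → take D (5 @ 259) → take A (18 @ 272) → take 7/37 of C → 29.32; 34/34 used.
Total value = 776.32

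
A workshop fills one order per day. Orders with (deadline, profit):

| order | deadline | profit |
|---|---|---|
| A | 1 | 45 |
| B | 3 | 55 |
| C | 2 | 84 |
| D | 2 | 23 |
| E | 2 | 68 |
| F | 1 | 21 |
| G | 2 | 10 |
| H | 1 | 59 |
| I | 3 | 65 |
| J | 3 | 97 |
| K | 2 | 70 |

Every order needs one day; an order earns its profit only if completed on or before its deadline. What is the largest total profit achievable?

By profit: J(d3,97), C(d2,84), K(d2,70), E(d2,68), I(d3,65), H(d1,59), B(d3,55), A(d1,45), D(d2,23), F(d1,21), G(d2,10)
J→slot 3; C→slot 2; K→slot 1; E skipped; I skipped; H skipped; B skipped; A skipped; D skipped; F skipped; G skipped.
Profit = 70 + 84 + 97 = 251

251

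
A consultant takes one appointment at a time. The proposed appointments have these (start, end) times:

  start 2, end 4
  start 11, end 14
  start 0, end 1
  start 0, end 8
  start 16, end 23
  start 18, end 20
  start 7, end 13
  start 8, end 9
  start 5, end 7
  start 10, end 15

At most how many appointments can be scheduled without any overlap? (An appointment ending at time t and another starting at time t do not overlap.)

6

Sort by end time and greedily take each interval whose start is ≥ the last chosen end.
By end time: (0,1), (2,4), (5,7), (0,8), (8,9), (7,13), (11,14), (10,15), (18,20), (16,23).
Pick (0,1); next start ≥ 1 → (2,4); next start ≥ 4 → (5,7); next start ≥ 7 → (8,9); next start ≥ 9 → (11,14); next start ≥ 14 → (18,20).
Selected 6 appointments.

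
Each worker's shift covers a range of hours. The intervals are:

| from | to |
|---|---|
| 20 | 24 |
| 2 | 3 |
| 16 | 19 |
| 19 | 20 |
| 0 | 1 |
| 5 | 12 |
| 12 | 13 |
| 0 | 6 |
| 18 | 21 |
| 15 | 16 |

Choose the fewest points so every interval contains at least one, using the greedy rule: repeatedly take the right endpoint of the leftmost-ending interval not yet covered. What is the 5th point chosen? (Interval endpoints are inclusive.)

20

Process intervals by earliest right end; each time one isn't hit yet, stab at its right endpoint.
By right end: [0,1]  [2,3]  [0,6]  [5,12]  [12,13]  [15,16]  [16,19]  [19,20]  [18,21]  [20,24]
[0,1] uncovered → point at 1; [2,3] uncovered → point at 3; [5,12] uncovered → point at 12; [15,16] uncovered → point at 16; [19,20] uncovered → point at 20.
Points: 1, 3, 12, 16, 20 (5 total).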